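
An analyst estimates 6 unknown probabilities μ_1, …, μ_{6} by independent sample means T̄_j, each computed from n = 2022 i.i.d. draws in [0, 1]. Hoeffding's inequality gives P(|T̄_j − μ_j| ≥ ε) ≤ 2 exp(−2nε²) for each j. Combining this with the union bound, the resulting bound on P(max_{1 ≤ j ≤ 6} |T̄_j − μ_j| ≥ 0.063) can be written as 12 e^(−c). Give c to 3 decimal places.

Union bound over the 6 events: P(max_{1 ≤ j ≤ 6} |T̄_j − μ_j| ≥ 0.063) ≤ 6·2·exp(−2nε²) = 12 exp(−2·2022·0.063²).
So c = 2·2022·0.063² = 16.0506.

16.051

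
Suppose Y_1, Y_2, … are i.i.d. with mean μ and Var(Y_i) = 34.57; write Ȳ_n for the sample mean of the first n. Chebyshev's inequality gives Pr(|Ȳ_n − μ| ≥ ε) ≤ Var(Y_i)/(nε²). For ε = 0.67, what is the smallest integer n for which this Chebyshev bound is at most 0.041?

1879

Require 34.57/(n·0.67²) ≤ 0.041, i.e. n ≥ 34.57/(0.041·0.67²) = 1878.304.
The smallest integer n is 1879.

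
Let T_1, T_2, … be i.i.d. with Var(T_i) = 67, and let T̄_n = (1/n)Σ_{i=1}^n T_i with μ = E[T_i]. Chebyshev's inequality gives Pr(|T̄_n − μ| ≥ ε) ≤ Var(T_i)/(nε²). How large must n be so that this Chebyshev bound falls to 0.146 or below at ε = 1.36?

249

Require 67/(n·1.36²) ≤ 0.146, i.e. n ≥ 67/(0.146·1.36²) = 248.110.
The smallest integer n is 249.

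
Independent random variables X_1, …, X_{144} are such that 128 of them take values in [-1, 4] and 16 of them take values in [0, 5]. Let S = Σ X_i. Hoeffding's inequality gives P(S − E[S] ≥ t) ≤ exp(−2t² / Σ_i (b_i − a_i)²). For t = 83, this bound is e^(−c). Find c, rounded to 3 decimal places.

3.827

Σ(b_i − a_i)² = 128·5² + 16·5² = 3600.
c = 2t² / 3600 = 2·83² / 3600 = 3.8272.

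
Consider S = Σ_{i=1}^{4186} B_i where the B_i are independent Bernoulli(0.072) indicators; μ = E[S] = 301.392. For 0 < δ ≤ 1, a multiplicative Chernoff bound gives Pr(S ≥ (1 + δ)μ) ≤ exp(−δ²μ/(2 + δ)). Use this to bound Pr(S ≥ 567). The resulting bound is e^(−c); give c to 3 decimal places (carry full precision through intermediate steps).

Write 567 = (1 + δ)μ, so δ = 567/301.392 − 1 = 0.8812709…
Then the exponent is δ²μ/(2 + δ) = (567 − μ)² / (μ·(2 + δ)) = 81.239359.

81.239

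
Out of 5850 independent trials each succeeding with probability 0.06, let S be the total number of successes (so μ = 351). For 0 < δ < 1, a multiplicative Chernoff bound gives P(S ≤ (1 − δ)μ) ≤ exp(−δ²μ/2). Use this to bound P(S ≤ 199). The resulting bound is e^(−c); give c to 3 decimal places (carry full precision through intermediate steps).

Write 199 = (1 − δ)μ, so δ = 1 − 199/351 = 0.4330484…
Then the exponent is δ²μ/2 = (μ − 199)²/(2μ) = 32.911681.

32.912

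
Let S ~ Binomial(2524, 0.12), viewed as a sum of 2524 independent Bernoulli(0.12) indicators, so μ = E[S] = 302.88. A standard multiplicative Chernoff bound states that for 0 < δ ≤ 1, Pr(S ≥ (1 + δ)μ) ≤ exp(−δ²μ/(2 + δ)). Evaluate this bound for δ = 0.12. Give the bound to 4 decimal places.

0.1278

Exponent = δ²μ/(2 + δ) = 0.12²·302.88/2.12 = 2.0573.
Bound = exp(−2.0573) = 0.12780.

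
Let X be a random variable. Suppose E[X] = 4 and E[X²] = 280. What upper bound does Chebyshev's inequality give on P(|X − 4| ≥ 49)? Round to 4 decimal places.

0.1100

Var(X) = E[X²] − (E[X])² = 280 − 16 = 264.
Chebyshev's inequality: P(|X − μ| ≥ t) ≤ Var(X)/t² = 264/2401 = 0.1100.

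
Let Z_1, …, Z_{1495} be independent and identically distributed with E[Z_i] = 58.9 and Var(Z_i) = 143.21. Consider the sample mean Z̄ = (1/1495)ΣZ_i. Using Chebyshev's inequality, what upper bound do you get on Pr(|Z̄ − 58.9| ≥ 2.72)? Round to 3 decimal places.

0.013

Var(Z̄) = Var(Z_i)/n = 143.21/1495 = 0.095793.
Chebyshev: Pr(|Z̄ − 58.9| ≥ 2.72) ≤ Var(Z̄)/(2.72)² = 143.21/(1495·2.72²) = 0.0129.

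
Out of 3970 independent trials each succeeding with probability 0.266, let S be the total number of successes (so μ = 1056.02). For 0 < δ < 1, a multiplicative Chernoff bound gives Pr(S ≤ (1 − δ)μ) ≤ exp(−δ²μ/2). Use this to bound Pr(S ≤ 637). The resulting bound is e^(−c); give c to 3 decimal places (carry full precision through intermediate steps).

83.132

Write 637 = (1 − δ)μ, so δ = 1 − 637/1056.02 = 0.3967917…
Then the exponent is δ²μ/2 = (μ − 637)²/(2μ) = 83.131835.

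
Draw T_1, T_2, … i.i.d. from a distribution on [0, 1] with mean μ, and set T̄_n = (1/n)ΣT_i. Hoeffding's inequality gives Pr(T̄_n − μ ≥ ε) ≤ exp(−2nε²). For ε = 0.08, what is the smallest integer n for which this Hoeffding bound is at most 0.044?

Require exp(−2nε²) ≤ 0.044, i.e. 2nε² ≥ ln(1/0.044) = 3.123566.
So n ≥ 3.123566 / (2·0.08²) = 244.029.
The smallest integer n is 245.

245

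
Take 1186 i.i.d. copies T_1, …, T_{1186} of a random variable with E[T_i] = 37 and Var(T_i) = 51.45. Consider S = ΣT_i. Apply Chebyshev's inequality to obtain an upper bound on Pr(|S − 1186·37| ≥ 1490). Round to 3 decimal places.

Var(S) = n·Var(T_i) = 1186·51.45 = 61019.7.
Chebyshev: Pr(|S − 1186·37| ≥ 1490) ≤ Var(S)/1490² = 61019.7/2220100 = 0.0275.

0.027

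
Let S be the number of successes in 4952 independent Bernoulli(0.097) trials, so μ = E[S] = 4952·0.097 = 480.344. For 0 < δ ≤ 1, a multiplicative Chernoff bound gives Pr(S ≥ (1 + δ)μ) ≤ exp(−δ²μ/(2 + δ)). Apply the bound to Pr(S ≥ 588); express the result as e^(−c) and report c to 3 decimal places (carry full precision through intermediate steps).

10.848

Write 588 = (1 + δ)μ, so δ = 588/480.344 − 1 = 0.2241227…
Then the exponent is δ²μ/(2 + δ) = (588 − μ)² / (μ·(2 + δ)) = 10.848392.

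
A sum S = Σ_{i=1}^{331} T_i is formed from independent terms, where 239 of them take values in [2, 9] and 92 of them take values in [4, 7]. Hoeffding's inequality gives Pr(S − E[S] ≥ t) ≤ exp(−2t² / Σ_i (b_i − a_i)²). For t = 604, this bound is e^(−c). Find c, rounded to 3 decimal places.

Σ(b_i − a_i)² = 239·7² + 92·3² = 12539.
c = 2t² / 12539 = 2·604² / 12539 = 58.1890.

58.189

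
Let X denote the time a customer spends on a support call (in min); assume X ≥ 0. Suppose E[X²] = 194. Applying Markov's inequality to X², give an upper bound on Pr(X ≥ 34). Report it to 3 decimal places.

Since X ≥ 0, the event {X ≥ 34} is the same as {X² ≥ 1156}.
Markov's inequality applied to X² gives Pr(X² ≥ 1156) ≤ E[X²]/1156 = 194/1156 = 0.1678.

0.168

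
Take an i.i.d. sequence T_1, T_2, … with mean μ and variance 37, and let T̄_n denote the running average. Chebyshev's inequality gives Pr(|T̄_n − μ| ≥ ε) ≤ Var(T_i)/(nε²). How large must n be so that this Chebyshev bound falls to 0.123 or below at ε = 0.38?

Require 37/(n·0.38²) ≤ 0.123, i.e. n ≥ 37/(0.123·0.38²) = 2083.193.
The smallest integer n is 2084.

2084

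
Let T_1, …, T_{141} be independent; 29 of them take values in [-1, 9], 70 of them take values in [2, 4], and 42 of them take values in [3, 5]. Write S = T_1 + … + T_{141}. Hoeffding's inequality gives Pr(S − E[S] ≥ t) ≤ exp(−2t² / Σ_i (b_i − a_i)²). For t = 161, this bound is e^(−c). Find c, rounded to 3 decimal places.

Σ(b_i − a_i)² = 29·10² + 70·2² + 42·2² = 3348.
c = 2t² / 3348 = 2·161² / 3348 = 15.4845.

15.484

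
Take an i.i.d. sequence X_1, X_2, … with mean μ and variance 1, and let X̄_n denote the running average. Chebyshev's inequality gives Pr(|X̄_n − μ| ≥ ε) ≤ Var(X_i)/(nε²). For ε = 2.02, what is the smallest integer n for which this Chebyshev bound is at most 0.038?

7

Require 1/(n·2.02²) ≤ 0.038, i.e. n ≥ 1/(0.038·2.02²) = 6.449.
The smallest integer n is 7.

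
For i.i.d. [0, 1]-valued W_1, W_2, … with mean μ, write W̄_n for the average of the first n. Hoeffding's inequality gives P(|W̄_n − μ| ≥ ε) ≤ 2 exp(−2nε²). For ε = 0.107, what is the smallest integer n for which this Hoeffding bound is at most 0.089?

136

Require 2·exp(−2nε²) ≤ 0.089, i.e. 2nε² ≥ ln(2/0.089) = 3.112266.
So n ≥ 3.112266 / (2·0.107²) = 135.919.
The smallest integer n is 136.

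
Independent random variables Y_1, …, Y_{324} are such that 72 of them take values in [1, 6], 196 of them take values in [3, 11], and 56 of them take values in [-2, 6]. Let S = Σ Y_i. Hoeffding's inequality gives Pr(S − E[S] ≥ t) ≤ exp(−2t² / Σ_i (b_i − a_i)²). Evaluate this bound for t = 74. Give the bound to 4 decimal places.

0.5429

Σ(b_i − a_i)² = 72·5² + 196·8² + 56·8² = 17928.
Exponent = 2·74² / 17928 = 0.61089.
Bound = exp(−0.61089) = 0.54287.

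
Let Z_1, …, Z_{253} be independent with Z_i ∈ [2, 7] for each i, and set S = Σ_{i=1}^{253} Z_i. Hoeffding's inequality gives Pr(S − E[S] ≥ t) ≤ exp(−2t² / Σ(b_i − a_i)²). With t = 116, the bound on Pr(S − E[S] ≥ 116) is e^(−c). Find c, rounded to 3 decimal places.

4.255

Σ(b_i − a_i)² = 253·(5)² = 6325.
c = 2t²/6325 = 2·116²/6325 = 4.2549.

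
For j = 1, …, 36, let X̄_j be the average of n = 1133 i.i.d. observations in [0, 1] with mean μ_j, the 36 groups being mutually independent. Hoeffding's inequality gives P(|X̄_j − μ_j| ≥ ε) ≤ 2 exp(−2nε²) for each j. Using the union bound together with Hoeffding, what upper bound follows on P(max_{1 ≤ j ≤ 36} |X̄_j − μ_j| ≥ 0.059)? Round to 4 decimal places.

0.0270

Per-experiment Hoeffding bound: 2·exp(−2·1133·0.059²) = 2·exp(−7.88795) = 0.00075048.
Union bound over 36 events: 36·0.00075048 = 0.02702.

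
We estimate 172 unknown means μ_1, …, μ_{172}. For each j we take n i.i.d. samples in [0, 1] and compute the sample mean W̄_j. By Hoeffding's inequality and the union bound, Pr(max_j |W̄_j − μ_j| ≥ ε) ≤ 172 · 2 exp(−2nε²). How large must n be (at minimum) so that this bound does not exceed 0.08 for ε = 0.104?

Need 2·172·exp(−2nε²) ≤ 0.08, i.e. exp(−2nε²) ≤ 0.08/344.
So 2nε² ≥ ln(344/0.08) = 8.366370.
Hence n ≥ 8.366370/(2·0.104²) = 386.759.
The smallest integer n is 387.

387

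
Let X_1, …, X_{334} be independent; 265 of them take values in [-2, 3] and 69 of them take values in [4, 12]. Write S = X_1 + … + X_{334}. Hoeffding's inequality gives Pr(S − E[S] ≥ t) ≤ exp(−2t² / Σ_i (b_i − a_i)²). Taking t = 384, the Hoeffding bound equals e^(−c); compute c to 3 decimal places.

26.711

Σ(b_i − a_i)² = 265·5² + 69·8² = 11041.
c = 2t² / 11041 = 2·384² / 11041 = 26.7106.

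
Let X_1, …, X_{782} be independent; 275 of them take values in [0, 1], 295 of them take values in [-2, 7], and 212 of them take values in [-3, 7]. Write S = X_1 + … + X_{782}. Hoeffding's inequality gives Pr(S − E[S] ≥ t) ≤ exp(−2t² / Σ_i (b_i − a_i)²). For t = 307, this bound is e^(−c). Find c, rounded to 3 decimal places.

Σ(b_i − a_i)² = 275·1² + 295·9² + 212·10² = 45370.
c = 2t² / 45370 = 2·307² / 45370 = 4.1547.

4.155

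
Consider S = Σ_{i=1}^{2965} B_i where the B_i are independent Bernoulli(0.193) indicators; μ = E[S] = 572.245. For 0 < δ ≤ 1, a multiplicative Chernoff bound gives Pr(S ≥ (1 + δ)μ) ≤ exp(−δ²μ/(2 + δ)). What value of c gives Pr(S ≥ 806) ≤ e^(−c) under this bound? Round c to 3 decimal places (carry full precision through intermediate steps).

39.646

Write 806 = (1 + δ)μ, so δ = 806/572.245 − 1 = 0.4084876…
Then the exponent is δ²μ/(2 + δ) = (806 − μ)² / (μ·(2 + δ)) = 39.645636.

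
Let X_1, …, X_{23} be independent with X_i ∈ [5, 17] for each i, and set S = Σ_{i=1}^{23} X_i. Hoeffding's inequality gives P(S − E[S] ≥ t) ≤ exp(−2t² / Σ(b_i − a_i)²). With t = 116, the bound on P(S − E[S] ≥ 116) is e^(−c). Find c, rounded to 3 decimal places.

Σ(b_i − a_i)² = 23·(12)² = 3312.
c = 2t²/3312 = 2·116²/3312 = 8.1256.

8.126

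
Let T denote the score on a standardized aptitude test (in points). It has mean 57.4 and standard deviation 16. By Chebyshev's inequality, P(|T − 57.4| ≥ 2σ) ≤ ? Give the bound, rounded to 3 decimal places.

0.250

Chebyshev: P(|T − μ| ≥ t) ≤ Var(T)/t².
Var(T) = σ² = 16² = 256.
t = 2·16 = 32.
Bound = 256 / 1024 = 0.2500.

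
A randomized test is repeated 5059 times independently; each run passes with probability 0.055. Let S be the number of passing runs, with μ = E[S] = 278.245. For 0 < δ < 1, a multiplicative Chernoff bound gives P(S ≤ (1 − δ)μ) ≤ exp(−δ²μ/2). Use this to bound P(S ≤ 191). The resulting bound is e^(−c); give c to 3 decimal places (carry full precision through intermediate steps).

Write 191 = (1 − δ)μ, so δ = 1 − 191/278.245 = 0.3135546…
Then the exponent is δ²μ/2 = (μ − 191)²/(2μ) = 13.678036.

13.678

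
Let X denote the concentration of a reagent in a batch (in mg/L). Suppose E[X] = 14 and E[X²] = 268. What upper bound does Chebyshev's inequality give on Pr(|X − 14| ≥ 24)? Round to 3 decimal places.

0.125

Var(X) = E[X²] − (E[X])² = 268 − 196 = 72.
Chebyshev's inequality: Pr(|X − μ| ≥ t) ≤ Var(X)/t² = 72/576 = 0.1250.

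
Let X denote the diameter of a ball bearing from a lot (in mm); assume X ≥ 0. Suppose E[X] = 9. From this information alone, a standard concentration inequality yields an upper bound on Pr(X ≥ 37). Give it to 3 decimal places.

0.243

Only the mean of a non-negative variable is known, so Markov's inequality is the applicable tail bound.
Markov's inequality: for a non-negative random variable, Pr(X ≥ a) ≤ E[X]/a.
Here E[X] = 9 and a = 37, so the bound is 9/37 = 0.2432.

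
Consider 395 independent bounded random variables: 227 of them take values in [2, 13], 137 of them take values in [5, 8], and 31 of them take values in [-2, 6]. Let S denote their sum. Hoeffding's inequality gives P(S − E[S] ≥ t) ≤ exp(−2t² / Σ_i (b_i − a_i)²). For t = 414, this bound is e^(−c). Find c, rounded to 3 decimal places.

Σ(b_i − a_i)² = 227·11² + 137·3² + 31·8² = 30684.
c = 2t² / 30684 = 2·414² / 30684 = 11.1717.

11.172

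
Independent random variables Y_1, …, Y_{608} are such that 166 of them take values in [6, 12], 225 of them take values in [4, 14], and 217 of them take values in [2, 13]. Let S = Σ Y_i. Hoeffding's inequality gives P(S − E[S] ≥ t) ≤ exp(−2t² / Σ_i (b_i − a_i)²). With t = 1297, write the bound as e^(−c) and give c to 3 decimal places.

Σ(b_i − a_i)² = 166·6² + 225·10² + 217·11² = 54733.
c = 2t² / 54733 = 2·1297² / 54733 = 61.4696.

61.470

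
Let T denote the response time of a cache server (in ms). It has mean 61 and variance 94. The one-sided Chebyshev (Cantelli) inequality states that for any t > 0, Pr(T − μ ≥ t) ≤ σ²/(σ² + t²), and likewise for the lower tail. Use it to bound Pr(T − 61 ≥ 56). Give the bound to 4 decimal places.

Here σ² = 94 and t = 56, so σ² + t² = 3230.
Cantelli's bound: 94/3230 = 0.0291.

0.0291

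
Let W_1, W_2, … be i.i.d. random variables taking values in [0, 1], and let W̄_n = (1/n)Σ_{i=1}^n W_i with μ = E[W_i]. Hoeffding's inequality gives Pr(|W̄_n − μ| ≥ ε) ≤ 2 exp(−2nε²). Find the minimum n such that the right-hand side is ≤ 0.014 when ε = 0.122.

Require 2·exp(−2nε²) ≤ 0.014, i.e. 2nε² ≥ ln(2/0.014) = 4.961845.
So n ≥ 4.961845 / (2·0.122²) = 166.684.
The smallest integer n is 167.

167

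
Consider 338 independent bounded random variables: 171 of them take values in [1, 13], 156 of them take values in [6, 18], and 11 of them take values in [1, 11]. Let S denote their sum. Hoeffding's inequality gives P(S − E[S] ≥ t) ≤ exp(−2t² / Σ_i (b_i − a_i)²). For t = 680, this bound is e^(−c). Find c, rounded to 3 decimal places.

19.191

Σ(b_i − a_i)² = 171·12² + 156·12² + 11·10² = 48188.
c = 2t² / 48188 = 2·680² / 48188 = 19.1915.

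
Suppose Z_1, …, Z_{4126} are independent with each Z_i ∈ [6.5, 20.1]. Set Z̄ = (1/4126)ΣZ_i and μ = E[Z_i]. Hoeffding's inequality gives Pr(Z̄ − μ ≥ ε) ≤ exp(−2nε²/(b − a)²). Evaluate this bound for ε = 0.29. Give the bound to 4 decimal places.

0.0235

Exponent: 2nε²/(b − a)² = 2·4126·0.29² / 13.6² = 3.75213.
Bound = exp(−3.75213) = 0.02347.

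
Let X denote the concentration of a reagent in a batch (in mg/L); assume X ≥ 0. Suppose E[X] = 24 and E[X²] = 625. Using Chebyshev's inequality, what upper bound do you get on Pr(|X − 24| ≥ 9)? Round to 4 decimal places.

Var(X) = E[X²] − (E[X])² = 625 − 576 = 49.
Chebyshev's inequality: Pr(|X − μ| ≥ t) ≤ Var(X)/t² = 49/81 = 0.6049.

0.6049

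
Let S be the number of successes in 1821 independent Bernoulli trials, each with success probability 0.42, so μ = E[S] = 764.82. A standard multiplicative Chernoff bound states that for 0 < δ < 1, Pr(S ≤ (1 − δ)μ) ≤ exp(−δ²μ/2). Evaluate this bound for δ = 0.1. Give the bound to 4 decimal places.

Exponent = δ²μ/2 = 0.1²·764.82/2 = 3.8241.
Bound = exp(−3.8241) = 0.02184.

0.0218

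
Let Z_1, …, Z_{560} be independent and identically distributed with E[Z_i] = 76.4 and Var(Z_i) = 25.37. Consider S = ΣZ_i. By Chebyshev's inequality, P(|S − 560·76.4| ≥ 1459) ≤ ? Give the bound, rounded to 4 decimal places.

0.0067

Var(S) = n·Var(Z_i) = 560·25.37 = 14207.2.
Chebyshev: P(|S − 560·76.4| ≥ 1459) ≤ Var(S)/1459² = 14207.2/2128681 = 0.0067.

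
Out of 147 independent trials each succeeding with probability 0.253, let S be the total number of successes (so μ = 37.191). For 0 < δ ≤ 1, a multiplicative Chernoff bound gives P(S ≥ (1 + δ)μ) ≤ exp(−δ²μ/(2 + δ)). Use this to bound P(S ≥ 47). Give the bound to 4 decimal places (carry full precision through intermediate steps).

Write 47 = (1 + δ)μ, so δ = 47/37.191 − 1 = 0.2637466…
Then the exponent is δ²μ/(2 + δ) = (47 − μ)² / (μ·(2 + δ)) = 1.142836.
Bound = exp(−1.142836) = 0.31891.

0.3189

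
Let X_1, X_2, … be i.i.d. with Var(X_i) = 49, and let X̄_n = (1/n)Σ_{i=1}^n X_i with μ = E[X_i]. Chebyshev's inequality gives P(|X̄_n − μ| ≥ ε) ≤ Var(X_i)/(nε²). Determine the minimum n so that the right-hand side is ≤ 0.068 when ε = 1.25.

Require 49/(n·1.25²) ≤ 0.068, i.e. n ≥ 49/(0.068·1.25²) = 461.176.
The smallest integer n is 462.

462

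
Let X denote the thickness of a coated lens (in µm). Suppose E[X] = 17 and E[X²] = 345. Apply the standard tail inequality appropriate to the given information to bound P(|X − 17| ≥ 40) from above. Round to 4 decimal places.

0.0350

The first two moments determine the variance, so Chebyshev's inequality is the sharpest standard bound available.
Var(X) = E[X²] − (E[X])² = 345 − 289 = 56.
Chebyshev's inequality: P(|X − μ| ≥ t) ≤ Var(X)/t² = 56/1600 = 0.0350.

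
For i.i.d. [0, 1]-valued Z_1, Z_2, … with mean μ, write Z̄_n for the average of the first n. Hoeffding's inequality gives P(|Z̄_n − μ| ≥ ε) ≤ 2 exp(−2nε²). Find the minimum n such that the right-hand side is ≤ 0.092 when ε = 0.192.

42

Require 2·exp(−2nε²) ≤ 0.092, i.e. 2nε² ≥ ln(2/0.092) = 3.079114.
So n ≥ 3.079114 / (2·0.192²) = 41.763.
The smallest integer n is 42.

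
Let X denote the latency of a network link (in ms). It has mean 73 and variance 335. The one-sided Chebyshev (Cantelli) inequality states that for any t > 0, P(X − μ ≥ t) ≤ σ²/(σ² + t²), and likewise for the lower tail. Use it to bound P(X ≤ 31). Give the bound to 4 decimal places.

Here σ² = 335 and t = 42, so σ² + t² = 2099.
Cantelli's bound: 335/2099 = 0.1596.

0.1596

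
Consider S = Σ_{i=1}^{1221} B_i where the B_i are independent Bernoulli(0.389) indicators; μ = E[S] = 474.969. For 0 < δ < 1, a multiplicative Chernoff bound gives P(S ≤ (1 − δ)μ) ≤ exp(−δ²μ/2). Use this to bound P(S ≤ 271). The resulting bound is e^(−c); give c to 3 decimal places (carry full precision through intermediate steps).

Write 271 = (1 − δ)μ, so δ = 1 − 271/474.969 = 0.4294364…
Then the exponent is δ²μ/2 = (μ − 271)²/(2μ) = 43.795861.

43.796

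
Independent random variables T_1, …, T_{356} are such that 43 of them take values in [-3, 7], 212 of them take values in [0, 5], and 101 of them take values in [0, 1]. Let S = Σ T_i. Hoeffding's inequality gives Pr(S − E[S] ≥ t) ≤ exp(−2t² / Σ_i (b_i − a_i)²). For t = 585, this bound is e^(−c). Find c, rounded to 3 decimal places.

70.555

Σ(b_i − a_i)² = 43·10² + 212·5² + 101·1² = 9701.
c = 2t² / 9701 = 2·585² / 9701 = 70.5546.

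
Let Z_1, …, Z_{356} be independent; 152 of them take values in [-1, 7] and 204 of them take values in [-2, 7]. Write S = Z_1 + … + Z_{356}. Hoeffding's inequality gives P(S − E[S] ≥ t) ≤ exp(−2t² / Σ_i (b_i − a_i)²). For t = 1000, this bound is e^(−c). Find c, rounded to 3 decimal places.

76.185

Σ(b_i − a_i)² = 152·8² + 204·9² = 26252.
c = 2t² / 26252 = 2·1000² / 26252 = 76.1847.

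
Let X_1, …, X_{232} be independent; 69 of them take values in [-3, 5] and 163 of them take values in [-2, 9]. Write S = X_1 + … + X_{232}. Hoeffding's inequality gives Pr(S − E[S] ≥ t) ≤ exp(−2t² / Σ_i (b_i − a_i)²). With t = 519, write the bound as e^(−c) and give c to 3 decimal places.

22.317

Σ(b_i − a_i)² = 69·8² + 163·11² = 24139.
c = 2t² / 24139 = 2·519² / 24139 = 22.3175.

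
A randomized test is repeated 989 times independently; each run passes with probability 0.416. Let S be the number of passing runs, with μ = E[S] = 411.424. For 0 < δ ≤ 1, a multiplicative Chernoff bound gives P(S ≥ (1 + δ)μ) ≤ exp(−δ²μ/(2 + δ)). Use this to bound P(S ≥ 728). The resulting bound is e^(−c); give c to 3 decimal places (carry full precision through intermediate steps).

87.957

Write 728 = (1 + δ)μ, so δ = 728/411.424 − 1 = 0.7694641…
Then the exponent is δ²μ/(2 + δ) = (728 − μ)² / (μ·(2 + δ)) = 87.957041.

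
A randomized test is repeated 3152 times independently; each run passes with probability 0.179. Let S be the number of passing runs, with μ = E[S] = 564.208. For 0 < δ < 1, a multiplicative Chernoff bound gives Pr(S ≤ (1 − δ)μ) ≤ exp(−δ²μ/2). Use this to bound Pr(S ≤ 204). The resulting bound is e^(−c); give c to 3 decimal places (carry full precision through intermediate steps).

114.984

Write 204 = (1 − δ)μ, so δ = 1 − 204/564.208 = 0.6384312…
Then the exponent is δ²μ/2 = (μ − 204)²/(2μ) = 114.984016.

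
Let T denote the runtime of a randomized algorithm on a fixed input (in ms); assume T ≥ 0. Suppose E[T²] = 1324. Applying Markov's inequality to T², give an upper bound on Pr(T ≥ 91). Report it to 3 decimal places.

Since T ≥ 0, the event {T ≥ 91} is the same as {T² ≥ 8281}.
Markov's inequality applied to T² gives Pr(T² ≥ 8281) ≤ E[T²]/8281 = 1324/8281 = 0.1599.

0.160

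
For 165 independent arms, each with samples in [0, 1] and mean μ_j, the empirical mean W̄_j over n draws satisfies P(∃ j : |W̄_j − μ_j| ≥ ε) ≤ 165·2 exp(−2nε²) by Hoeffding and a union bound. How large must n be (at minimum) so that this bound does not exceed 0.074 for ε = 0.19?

117

Need 2·165·exp(−2nε²) ≤ 0.074, i.e. exp(−2nε²) ≤ 0.074/330.
So 2nε² ≥ ln(330/0.074) = 8.402783.
Hence n ≥ 8.402783/(2·0.19²) = 116.382.
The smallest integer n is 117.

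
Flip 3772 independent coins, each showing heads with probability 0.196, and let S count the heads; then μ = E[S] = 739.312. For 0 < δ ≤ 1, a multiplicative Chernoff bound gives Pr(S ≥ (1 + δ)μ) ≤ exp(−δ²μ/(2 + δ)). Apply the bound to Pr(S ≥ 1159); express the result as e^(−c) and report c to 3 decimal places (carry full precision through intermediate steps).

92.787

Write 1159 = (1 + δ)μ, so δ = 1159/739.312 − 1 = 0.5676737…
Then the exponent is δ²μ/(2 + δ) = (1159 − μ)² / (μ·(2 + δ)) = 92.786653.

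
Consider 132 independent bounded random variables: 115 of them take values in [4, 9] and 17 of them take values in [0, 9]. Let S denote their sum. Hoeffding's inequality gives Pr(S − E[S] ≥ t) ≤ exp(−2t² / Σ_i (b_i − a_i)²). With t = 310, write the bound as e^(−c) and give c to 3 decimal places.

45.202

Σ(b_i − a_i)² = 115·5² + 17·9² = 4252.
c = 2t² / 4252 = 2·310² / 4252 = 45.2023.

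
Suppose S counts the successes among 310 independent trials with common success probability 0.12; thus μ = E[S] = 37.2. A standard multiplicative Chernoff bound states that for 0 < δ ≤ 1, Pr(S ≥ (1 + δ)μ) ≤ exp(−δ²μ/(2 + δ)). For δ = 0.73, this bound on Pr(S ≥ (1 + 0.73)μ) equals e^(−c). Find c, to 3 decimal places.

c = δ²μ/(2 + δ) = 0.73²·37.2/(2 + 0.73) = 7.2615.

7.261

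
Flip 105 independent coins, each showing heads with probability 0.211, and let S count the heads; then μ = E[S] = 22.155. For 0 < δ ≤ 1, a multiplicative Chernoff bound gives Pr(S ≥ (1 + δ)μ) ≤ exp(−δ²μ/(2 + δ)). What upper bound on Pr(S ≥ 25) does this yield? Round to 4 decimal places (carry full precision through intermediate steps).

Write 25 = (1 + δ)μ, so δ = 25/22.155 − 1 = 0.1284135…
Then the exponent is δ²μ/(2 + δ) = (25 − μ)² / (μ·(2 + δ)) = 0.171647.
Bound = exp(−0.171647) = 0.84228.

0.8423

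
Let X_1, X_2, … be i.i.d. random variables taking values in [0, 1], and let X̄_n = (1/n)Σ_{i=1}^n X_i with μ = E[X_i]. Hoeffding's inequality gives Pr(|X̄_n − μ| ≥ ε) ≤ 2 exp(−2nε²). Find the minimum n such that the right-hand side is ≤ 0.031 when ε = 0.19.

Require 2·exp(−2nε²) ≤ 0.031, i.e. 2nε² ≥ ln(2/0.031) = 4.166915.
So n ≥ 4.166915 / (2·0.19²) = 57.714.
The smallest integer n is 58.

58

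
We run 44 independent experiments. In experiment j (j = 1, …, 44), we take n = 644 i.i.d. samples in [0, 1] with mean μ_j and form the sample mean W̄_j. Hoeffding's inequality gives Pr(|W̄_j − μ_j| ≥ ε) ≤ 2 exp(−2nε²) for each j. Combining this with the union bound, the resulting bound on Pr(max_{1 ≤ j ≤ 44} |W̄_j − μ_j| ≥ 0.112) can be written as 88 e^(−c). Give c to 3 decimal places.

16.157

Union bound over the 44 events: Pr(max_{1 ≤ j ≤ 44} |W̄_j − μ_j| ≥ 0.112) ≤ 44·2·exp(−2nε²) = 88 exp(−2·644·0.112²).
So c = 2·644·0.112² = 16.1567.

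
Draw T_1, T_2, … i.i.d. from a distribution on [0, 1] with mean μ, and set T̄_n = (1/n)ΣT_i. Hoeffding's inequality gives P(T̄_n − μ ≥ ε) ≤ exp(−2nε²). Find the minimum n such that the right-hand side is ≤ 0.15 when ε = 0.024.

Require exp(−2nε²) ≤ 0.15, i.e. 2nε² ≥ ln(1/0.15) = 1.897120.
So n ≥ 1.897120 / (2·0.024²) = 1646.806.
The smallest integer n is 1647.

1647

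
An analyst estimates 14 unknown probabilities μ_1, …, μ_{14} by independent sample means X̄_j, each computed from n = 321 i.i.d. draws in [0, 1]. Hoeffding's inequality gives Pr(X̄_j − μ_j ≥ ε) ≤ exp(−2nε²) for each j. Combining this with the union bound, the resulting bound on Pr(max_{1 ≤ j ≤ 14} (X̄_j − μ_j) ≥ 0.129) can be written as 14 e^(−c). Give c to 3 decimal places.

Union bound over the 14 events: Pr(max_{1 ≤ j ≤ 14} (X̄_j − μ_j) ≥ 0.129) ≤ 14·exp(−2nε²) = 14 exp(−2·321·0.129²).
So c = 2·321·0.129² = 10.6835.

10.684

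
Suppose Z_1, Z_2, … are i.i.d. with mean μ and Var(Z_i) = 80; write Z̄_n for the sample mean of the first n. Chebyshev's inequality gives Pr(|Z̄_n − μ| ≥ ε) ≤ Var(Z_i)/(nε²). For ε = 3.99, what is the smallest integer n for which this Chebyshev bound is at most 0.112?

45

Require 80/(n·3.99²) ≤ 0.112, i.e. n ≥ 80/(0.112·3.99²) = 44.867.
The smallest integer n is 45.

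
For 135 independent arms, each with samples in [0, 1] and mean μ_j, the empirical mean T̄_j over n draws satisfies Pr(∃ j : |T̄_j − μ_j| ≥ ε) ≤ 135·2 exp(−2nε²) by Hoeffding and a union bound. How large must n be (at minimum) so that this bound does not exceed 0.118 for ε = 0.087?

Need 2·135·exp(−2nε²) ≤ 0.118, i.e. exp(−2nε²) ≤ 0.118/270.
So 2nε² ≥ ln(270/0.118) = 7.735493.
Hence n ≥ 7.735493/(2·0.087²) = 510.998.
The smallest integer n is 511.

511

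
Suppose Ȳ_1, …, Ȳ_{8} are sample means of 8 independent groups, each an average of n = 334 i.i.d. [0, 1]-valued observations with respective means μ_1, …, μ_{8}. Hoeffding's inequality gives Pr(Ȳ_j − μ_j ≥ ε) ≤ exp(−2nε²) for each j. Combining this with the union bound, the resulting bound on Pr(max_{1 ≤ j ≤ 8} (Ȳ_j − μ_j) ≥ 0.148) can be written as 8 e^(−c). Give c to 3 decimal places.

Union bound over the 8 events: Pr(max_{1 ≤ j ≤ 8} (Ȳ_j − μ_j) ≥ 0.148) ≤ 8·exp(−2nε²) = 8 exp(−2·334·0.148²).
So c = 2·334·0.148² = 14.6319.

14.632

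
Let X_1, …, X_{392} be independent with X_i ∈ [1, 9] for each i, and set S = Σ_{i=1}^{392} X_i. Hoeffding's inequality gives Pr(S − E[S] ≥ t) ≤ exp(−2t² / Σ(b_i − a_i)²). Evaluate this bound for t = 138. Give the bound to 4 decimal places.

Σ(b_i − a_i)² = 392·(8)² = 25088.
Exponent = 2·138²/25088 = 1.5182.
Bound = exp(−1.5182) = 0.21911.

0.2191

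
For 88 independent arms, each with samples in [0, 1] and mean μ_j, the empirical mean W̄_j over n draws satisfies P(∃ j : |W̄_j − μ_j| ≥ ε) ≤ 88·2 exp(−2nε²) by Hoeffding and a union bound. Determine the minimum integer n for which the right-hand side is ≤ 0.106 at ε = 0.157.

151

Need 2·88·exp(−2nε²) ≤ 0.106, i.e. exp(−2nε²) ≤ 0.106/176.
So 2nε² ≥ ln(176/0.106) = 7.414800.
Hence n ≥ 7.414800/(2·0.157²) = 150.408.
The smallest integer n is 151.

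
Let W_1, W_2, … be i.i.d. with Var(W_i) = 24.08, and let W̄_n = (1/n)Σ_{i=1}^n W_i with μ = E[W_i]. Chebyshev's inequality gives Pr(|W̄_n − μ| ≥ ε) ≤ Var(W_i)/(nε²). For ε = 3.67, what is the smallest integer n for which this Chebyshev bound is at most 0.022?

Require 24.08/(n·3.67²) ≤ 0.022, i.e. n ≥ 24.08/(0.022·3.67²) = 81.265.
The smallest integer n is 82.

82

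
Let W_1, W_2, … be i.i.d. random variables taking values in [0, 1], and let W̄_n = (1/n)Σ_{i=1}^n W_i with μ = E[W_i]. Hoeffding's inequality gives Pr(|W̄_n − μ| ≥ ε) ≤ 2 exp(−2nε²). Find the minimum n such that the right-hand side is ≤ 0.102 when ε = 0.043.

805

Require 2·exp(−2nε²) ≤ 0.102, i.e. 2nε² ≥ ln(2/0.102) = 2.975930.
So n ≥ 2.975930 / (2·0.043²) = 804.740.
The smallest integer n is 805.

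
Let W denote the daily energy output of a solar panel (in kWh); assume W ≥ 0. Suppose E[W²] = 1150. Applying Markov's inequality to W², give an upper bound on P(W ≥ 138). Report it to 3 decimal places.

Since W ≥ 0, the event {W ≥ 138} is the same as {W² ≥ 19044}.
Markov's inequality applied to W² gives P(W² ≥ 19044) ≤ E[W²]/19044 = 1150/19044 = 0.0604.

0.060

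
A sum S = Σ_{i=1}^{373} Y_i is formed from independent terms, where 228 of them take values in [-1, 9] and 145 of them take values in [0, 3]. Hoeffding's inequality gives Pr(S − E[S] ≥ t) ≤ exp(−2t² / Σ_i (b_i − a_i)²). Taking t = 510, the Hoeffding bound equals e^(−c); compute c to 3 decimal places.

21.581

Σ(b_i − a_i)² = 228·10² + 145·3² = 24105.
c = 2t² / 24105 = 2·510² / 24105 = 21.5806.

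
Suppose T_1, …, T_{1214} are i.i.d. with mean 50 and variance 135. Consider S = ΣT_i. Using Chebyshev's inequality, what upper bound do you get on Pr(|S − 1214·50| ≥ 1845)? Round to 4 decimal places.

Var(S) = n·Var(T_i) = 1214·135 = 163890.
Chebyshev: Pr(|S − 1214·50| ≥ 1845) ≤ Var(S)/1845² = 163890/3404025 = 0.0481.

0.0481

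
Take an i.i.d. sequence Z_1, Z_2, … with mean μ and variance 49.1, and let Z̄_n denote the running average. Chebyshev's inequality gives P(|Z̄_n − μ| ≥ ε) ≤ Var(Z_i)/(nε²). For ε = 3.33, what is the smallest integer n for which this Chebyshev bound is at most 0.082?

54

Require 49.1/(n·3.33²) ≤ 0.082, i.e. n ≥ 49.1/(0.082·3.33²) = 53.998.
The smallest integer n is 54.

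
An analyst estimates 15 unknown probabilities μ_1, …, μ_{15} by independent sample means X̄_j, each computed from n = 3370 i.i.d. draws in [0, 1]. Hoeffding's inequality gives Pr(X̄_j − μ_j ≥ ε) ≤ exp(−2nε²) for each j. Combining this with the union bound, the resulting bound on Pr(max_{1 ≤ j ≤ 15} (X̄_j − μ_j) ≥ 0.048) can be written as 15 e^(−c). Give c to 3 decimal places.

15.529

Union bound over the 15 events: Pr(max_{1 ≤ j ≤ 15} (X̄_j − μ_j) ≥ 0.048) ≤ 15·exp(−2nε²) = 15 exp(−2·3370·0.048²).
So c = 2·3370·0.048² = 15.5290.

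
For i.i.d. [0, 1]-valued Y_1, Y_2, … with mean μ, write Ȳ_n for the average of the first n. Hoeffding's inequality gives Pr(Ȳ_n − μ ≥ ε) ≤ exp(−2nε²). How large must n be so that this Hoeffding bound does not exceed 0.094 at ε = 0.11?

Require exp(−2nε²) ≤ 0.094, i.e. 2nε² ≥ ln(1/0.094) = 2.364460.
So n ≥ 2.364460 / (2·0.11²) = 97.705.
The smallest integer n is 98.

98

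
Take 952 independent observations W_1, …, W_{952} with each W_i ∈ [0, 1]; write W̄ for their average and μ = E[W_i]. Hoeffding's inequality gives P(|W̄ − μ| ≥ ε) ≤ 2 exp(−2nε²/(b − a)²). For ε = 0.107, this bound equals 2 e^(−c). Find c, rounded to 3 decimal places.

21.799

c = 2nε²/(b − a)² = 2·952·0.107² / 1² = 21.7989.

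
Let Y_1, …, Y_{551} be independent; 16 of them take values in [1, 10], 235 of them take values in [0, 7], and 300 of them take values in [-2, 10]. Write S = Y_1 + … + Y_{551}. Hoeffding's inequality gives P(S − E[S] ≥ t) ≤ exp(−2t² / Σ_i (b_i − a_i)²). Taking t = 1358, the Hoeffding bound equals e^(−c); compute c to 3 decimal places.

Σ(b_i − a_i)² = 16·9² + 235·7² + 300·12² = 56011.
c = 2t² / 56011 = 2·1358² / 56011 = 65.8501.

65.850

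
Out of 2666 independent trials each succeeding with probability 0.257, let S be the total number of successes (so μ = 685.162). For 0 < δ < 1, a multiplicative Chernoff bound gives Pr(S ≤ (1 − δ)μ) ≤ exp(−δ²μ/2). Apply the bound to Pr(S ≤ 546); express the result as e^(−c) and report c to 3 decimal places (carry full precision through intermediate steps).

Write 546 = (1 − δ)μ, so δ = 1 − 546/685.162 = 0.2031082…
Then the exponent is δ²μ/2 = (μ − 546)²/(2μ) = 14.132470.

14.132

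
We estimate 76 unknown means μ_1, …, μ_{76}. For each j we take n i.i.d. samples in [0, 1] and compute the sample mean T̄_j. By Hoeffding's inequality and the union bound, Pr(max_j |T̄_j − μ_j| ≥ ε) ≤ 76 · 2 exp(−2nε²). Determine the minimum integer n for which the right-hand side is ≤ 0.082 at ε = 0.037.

Need 2·76·exp(−2nε²) ≤ 0.082, i.e. exp(−2nε²) ≤ 0.082/152.
So 2nε² ≥ ln(152/0.082) = 7.524917.
Hence n ≥ 7.524917/(2·0.037²) = 2748.326.
The smallest integer n is 2749.

2749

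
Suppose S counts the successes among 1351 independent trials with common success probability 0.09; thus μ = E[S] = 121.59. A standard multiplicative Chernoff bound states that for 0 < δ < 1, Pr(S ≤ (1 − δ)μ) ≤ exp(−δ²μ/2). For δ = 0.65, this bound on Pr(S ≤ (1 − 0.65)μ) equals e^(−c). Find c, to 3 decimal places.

c = δ²μ/2 = 0.65²·121.59/2 = 25.6859.

25.686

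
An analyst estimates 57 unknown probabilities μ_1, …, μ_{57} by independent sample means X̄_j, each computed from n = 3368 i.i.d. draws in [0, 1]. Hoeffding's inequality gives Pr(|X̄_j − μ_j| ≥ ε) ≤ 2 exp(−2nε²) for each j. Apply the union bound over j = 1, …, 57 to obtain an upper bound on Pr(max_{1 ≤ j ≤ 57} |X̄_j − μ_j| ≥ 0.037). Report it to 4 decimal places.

Per-experiment Hoeffding bound: 2·exp(−2·3368·0.037²) = 2·exp(−9.22158) = 0.00019776.
Union bound over 57 events: 57·0.00019776 = 0.01127.

0.0113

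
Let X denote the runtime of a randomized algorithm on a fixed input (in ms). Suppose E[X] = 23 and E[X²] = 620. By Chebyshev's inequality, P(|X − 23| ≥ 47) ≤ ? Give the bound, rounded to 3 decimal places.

0.041

Var(X) = E[X²] − (E[X])² = 620 − 529 = 91.
Chebyshev's inequality: P(|X − μ| ≥ t) ≤ Var(X)/t² = 91/2209 = 0.0412.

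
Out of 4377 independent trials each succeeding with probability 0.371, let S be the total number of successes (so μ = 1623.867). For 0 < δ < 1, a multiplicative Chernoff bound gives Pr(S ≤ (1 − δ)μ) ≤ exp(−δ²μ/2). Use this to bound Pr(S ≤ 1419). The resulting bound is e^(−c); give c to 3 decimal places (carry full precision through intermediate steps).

Write 1419 = (1 − δ)μ, so δ = 1 − 1419/1623.867 = 0.12616…
Then the exponent is δ²μ/2 = (μ − 1419)²/(2μ) = 12.923007.

12.923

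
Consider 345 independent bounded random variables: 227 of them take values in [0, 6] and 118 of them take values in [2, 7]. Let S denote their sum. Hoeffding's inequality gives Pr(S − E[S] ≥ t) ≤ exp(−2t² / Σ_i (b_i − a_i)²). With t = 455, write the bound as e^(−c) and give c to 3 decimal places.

37.228

Σ(b_i − a_i)² = 227·6² + 118·5² = 11122.
c = 2t² / 11122 = 2·455² / 11122 = 37.2280.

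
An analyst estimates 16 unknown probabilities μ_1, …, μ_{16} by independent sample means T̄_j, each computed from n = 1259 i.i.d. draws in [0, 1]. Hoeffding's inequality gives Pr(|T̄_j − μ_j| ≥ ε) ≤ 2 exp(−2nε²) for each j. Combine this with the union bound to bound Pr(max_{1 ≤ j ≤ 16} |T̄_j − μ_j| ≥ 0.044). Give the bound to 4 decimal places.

Per-experiment Hoeffding bound: 2·exp(−2·1259·0.044²) = 2·exp(−4.87485) = 0.015273.
Union bound over 16 events: 16·0.015273 = 0.24436.

0.2444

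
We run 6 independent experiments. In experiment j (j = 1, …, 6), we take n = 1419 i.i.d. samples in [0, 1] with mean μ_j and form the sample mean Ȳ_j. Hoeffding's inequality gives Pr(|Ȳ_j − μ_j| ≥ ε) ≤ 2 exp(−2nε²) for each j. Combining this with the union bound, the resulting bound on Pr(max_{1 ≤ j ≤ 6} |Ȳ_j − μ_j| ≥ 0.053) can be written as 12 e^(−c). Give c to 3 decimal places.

7.972

Union bound over the 6 events: Pr(max_{1 ≤ j ≤ 6} |Ȳ_j − μ_j| ≥ 0.053) ≤ 6·2·exp(−2nε²) = 12 exp(−2·1419·0.053²).
So c = 2·1419·0.053² = 7.9719.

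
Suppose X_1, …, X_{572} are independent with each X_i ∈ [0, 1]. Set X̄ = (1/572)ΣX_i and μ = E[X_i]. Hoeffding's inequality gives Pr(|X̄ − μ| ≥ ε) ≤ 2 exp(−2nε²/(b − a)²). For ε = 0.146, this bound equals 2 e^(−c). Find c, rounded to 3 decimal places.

c = 2nε²/(b − a)² = 2·572·0.146² / 1² = 24.3855.

24.386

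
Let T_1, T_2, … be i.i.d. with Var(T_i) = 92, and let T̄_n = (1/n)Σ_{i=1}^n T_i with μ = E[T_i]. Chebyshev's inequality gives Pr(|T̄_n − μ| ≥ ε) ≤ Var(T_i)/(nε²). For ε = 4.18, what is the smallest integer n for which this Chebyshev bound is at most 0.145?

37

Require 92/(n·4.18²) ≤ 0.145, i.e. n ≥ 92/(0.145·4.18²) = 36.313.
The smallest integer n is 37.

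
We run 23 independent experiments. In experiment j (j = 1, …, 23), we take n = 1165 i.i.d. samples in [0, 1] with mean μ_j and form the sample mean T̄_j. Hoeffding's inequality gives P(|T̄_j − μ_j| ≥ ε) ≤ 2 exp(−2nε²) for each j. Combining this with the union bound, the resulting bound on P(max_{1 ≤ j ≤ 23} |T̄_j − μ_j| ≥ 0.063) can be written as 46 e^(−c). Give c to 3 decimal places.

9.248

Union bound over the 23 events: P(max_{1 ≤ j ≤ 23} |T̄_j − μ_j| ≥ 0.063) ≤ 23·2·exp(−2nε²) = 46 exp(−2·1165·0.063²).
So c = 2·1165·0.063² = 9.2478.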